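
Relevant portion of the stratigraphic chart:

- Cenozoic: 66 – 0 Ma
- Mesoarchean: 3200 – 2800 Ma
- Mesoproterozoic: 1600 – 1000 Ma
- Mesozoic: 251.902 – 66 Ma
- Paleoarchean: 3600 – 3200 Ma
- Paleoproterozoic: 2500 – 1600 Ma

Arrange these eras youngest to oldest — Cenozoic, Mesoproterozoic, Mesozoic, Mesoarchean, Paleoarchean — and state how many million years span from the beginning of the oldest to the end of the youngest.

Cenozoic → Mesozoic → Mesoproterozoic → Mesoarchean → Paleoarchean; total span 3600 Myr

Start ages (Ma): Paleoarchean 3600, Mesoarchean 3200, Mesoproterozoic 1600, Mesozoic 251.902, Cenozoic 66.
Ordered youngest to oldest: Cenozoic, Mesozoic, Mesoproterozoic, Mesoarchean, Paleoarchean.
Span = 3600 − 0 = 3600 Myr.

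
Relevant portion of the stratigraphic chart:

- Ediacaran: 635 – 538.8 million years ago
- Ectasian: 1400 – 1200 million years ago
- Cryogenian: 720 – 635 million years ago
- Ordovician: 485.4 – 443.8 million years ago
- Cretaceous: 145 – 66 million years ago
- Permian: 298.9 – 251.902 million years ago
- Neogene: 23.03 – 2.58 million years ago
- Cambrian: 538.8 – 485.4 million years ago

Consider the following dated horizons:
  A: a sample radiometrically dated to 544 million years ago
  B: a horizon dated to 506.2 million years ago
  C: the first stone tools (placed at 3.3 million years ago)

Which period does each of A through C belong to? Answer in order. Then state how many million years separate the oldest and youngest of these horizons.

A — Ediacaran; B — Cambrian; C — Neogene; span 540.7 million years

A: 544 Ma lies in 635–538.8 Ma, so Ediacaran.
B: 506.2 Ma lies in 538.8–485.4 Ma, so Cambrian.
C: 3.3 Ma lies in 23.03–2.58 Ma, so Neogene.
Oldest = 544 Ma, youngest = 3.3 Ma → span 540.7 Myr.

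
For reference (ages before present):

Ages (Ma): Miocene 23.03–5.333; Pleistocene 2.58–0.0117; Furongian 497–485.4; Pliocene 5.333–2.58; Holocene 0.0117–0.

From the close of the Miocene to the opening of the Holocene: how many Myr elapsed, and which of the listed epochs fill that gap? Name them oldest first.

5.3213 million years; Pliocene, Pleistocene

End of Miocene = 5.333 Ma; start of Holocene = 0.0117 Ma.
Gap = 5.333 − 0.0117 = 5.3213 Myr.
Epochs wholly inside 5.333–0.0117 Ma: Pliocene (5.333–2.58), Pleistocene (2.58–0.0117).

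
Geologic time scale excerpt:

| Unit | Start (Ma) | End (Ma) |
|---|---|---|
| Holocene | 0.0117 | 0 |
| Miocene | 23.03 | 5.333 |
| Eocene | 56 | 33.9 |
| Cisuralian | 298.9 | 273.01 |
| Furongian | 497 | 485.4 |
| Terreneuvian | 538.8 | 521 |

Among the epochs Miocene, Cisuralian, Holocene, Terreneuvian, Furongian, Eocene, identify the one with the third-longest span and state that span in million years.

Start − end for each: Miocene 23.03 − 5.333 = 17.697; Cisuralian 298.9 − 273.01 = 25.89; Holocene 0.0117 − 0 = 0.0117; Terreneuvian 538.8 − 521 = 17.8; Furongian 497 − 485.4 = 11.6; Eocene 56 − 33.9 = 22.1.
Ranking these from longest: Cisuralian > Eocene > Terreneuvian > Miocene > Furongian > Holocene.
Position 3 in that ranking is Terreneuvian, which lasted 17.8 Myr.

Terreneuvian, 17.8 million years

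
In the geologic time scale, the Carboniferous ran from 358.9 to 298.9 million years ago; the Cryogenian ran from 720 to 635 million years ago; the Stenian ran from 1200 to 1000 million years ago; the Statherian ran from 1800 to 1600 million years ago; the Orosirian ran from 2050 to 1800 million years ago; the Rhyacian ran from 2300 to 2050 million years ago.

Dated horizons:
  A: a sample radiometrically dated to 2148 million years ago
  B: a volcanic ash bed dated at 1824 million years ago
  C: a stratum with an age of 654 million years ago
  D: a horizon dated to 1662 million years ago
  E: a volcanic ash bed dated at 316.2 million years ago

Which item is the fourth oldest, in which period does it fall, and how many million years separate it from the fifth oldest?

Sorted oldest-first by Ma: A (2148), B (1824), D (1662), C (654), E (316.2).
The fourth oldest is C at 654 Ma, which lies in 720–635 Ma: the Cryogenian.
The fifth oldest is E at 316.2 Ma; separation = |654 − 316.2| = 337.8 Myr.

C, in the Cryogenian; 337.8 million years to E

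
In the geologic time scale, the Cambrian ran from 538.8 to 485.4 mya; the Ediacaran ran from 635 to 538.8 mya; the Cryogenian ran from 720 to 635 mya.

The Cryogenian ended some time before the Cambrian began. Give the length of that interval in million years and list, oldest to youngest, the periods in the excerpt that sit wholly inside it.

96.2 million years; Ediacaran

End of Cryogenian = 635 Ma; start of Cambrian = 538.8 Ma.
Gap = 635 − 538.8 = 96.2 Myr.
Periods wholly inside 635–538.8 Ma: Ediacaran (635–538.8).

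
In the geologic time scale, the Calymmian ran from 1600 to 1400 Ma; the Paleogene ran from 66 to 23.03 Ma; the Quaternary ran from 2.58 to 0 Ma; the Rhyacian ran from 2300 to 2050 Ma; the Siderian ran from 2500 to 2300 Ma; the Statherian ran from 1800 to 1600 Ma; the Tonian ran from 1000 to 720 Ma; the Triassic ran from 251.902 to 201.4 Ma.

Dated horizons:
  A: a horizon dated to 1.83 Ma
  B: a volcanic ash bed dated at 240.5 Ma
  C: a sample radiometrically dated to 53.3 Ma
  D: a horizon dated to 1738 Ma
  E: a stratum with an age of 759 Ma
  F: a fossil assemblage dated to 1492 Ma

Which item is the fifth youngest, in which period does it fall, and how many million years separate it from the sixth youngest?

F, in the Calymmian; 246 million years to D

Sorted youngest-first by Ma: A (1.83), C (53.3), B (240.5), E (759), F (1492), D (1738).
The fifth youngest is F at 1492 Ma, which lies in 1600–1400 Ma: the Calymmian.
The sixth youngest is D at 1738 Ma; separation = |1492 − 1738| = 246 Myr.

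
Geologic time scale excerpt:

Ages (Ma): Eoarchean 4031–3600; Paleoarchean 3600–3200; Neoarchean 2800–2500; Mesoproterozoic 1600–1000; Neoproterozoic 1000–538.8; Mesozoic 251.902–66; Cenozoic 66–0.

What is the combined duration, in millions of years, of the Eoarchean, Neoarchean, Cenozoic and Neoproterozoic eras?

Duration is start − end for each: (4031 − 3600) + (2800 − 2500) + (66 − 0) + (1000 − 538.8).
That is 431 + 300 + 66 + 461.2, which totals 1258.2 million years.

1258.2 million years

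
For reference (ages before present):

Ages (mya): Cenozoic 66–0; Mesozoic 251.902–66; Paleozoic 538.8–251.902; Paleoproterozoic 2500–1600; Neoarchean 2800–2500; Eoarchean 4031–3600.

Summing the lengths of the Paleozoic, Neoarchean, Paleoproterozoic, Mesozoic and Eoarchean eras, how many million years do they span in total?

Duration is start − end for each: (538.8 − 251.902) + (2800 − 2500) + (2500 − 1600) + (251.902 − 66) + (4031 − 3600).
That is 286.898 + 300 + 900 + 185.902 + 431, which totals 2103.8 million years.

2103.8 million years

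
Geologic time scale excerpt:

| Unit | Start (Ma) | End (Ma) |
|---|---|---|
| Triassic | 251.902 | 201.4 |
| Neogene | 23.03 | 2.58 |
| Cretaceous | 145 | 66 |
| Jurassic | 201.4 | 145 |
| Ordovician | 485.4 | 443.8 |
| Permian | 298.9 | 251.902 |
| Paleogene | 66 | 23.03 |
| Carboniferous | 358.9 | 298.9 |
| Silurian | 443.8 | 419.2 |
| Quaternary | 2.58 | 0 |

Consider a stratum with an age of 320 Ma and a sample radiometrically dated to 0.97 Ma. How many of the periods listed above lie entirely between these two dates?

320 Ma sits inside the Carboniferous (358.9–298.9) and 0.97 Ma inside the Quaternary (2.58–0); neither of those is wholly between the two dates.
The listed periods lying completely between them are Permian, Triassic, Jurassic, Cretaceous, Paleogene, Neogene — 6 in all.

6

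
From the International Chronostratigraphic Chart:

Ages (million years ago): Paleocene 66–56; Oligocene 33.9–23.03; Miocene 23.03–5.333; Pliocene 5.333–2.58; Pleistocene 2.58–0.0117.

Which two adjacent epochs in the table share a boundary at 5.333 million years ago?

Miocene and Pliocene

The Miocene ends at 5.333 million years ago and the Pliocene begins at 5.333 million years ago, so they share that boundary.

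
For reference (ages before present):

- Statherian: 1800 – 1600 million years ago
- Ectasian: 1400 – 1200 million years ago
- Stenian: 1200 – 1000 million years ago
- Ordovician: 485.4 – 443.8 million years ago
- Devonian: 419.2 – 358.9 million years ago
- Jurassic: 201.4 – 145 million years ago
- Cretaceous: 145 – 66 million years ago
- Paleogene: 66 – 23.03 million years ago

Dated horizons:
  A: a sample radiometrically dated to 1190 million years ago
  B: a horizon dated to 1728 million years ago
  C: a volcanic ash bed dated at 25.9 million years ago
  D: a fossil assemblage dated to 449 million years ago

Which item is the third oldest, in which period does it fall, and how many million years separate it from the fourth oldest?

Larger Ma means older, so oldest first: B 1728 > A 1190 > D 449 > C 25.9.
Counting 3 along gives D (449 Ma); the excerpt puts that inside the Ordovician, 485.4–443.8 Ma.
Next in line is C (25.9 Ma), and 449 − 25.9 = 423.1 Myr.

D, in the Ordovician; 423.1 million years to C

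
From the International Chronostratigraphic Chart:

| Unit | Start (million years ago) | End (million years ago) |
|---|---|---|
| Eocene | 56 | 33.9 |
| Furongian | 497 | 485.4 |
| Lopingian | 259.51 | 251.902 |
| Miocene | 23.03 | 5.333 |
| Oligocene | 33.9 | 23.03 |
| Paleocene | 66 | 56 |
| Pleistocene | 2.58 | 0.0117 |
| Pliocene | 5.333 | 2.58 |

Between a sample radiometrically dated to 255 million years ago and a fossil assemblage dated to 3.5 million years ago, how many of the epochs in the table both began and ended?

The older date is 255 Ma and the younger is 3.5 Ma.
Epochs with start < 255 and end > 3.5 Ma: Paleocene (66–56), Eocene (56–33.9), Oligocene (33.9–23.03), Miocene (23.03–5.333).
That is 4 complete epochs.

4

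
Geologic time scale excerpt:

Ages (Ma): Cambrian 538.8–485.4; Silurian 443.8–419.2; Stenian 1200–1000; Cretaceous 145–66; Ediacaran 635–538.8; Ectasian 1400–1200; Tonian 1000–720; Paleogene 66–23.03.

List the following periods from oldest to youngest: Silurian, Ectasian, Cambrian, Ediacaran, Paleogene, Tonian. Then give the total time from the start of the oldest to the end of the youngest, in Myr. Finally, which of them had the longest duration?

Start ages (Ma): Ectasian 1400, Tonian 1000, Ediacaran 635, Cambrian 538.8, Silurian 443.8, Paleogene 66.
Ordered oldest to youngest: Ectasian, Tonian, Ediacaran, Cambrian, Silurian, Paleogene.
Span = 1400 − 23.03 = 1376.97 Myr.
Durations: Paleogene 42.97, Cambrian 53.4, Ediacaran 96.2, Silurian 24.6, Tonian 280, Ectasian 200 → longest is Tonian (280 Myr).

Ectasian → Tonian → Ediacaran → Cambrian → Silurian → Paleogene; total span 1376.97 Myr; longest is Tonian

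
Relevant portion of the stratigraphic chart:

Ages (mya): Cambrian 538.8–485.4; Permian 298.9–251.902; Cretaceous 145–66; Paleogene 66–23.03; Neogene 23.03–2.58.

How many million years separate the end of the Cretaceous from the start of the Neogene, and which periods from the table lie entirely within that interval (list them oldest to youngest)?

42.97 million years; Paleogene

The Cretaceous closes at 66 Ma and the Neogene opens at 23.03 Ma, so the interval is 66 − 23.03 = 42.97 Myr.
A period fits inside if it starts at or after 66 Ma and ends at or before 23.03 Ma; oldest first that gives Paleogene.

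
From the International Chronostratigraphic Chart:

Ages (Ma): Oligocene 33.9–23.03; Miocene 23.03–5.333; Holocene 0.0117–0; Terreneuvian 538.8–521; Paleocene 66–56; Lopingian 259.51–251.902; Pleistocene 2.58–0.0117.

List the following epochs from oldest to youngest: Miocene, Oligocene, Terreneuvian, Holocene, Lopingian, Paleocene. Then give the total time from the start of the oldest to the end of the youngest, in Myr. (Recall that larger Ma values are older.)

Terreneuvian, Lopingian, Paleocene, Oligocene, Miocene, Holocene; total span 538.8 Myr

Start ages (Ma): Terreneuvian 538.8, Lopingian 259.51, Paleocene 66, Oligocene 33.9, Miocene 23.03, Holocene 0.0117.
Ordered oldest to youngest: Terreneuvian, Lopingian, Paleocene, Oligocene, Miocene, Holocene.
Span = 538.8 − 0 = 538.8 Myr.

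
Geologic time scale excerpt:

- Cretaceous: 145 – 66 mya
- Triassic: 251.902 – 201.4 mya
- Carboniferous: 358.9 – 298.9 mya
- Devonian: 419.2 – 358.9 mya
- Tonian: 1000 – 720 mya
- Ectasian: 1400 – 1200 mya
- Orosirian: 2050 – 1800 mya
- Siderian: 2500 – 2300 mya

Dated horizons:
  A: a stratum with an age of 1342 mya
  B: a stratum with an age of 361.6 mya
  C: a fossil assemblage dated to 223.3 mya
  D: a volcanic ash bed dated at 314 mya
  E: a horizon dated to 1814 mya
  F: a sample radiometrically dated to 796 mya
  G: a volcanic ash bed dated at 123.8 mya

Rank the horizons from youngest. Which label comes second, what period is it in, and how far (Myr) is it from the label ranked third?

C, in the Triassic; 90.7 million years to D

Sorted youngest-first by Ma: G (123.8), C (223.3), D (314), B (361.6), F (796), A (1342), E (1814).
The second youngest is C at 223.3 Ma, which lies in 251.902–201.4 Ma: the Triassic.
The third youngest is D at 314 Ma; separation = |223.3 − 314| = 90.7 Myr.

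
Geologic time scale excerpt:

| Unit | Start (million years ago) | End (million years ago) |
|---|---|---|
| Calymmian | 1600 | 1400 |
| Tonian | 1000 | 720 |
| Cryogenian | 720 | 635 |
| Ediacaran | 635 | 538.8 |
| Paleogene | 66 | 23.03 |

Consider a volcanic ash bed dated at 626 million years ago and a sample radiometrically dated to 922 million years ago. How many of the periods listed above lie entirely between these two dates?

922 Ma sits inside the Tonian (1000–720) and 626 Ma inside the Ediacaran (635–538.8); neither of those is wholly between the two dates.
The listed periods lying completely between them are Cryogenian — 1 in all.

1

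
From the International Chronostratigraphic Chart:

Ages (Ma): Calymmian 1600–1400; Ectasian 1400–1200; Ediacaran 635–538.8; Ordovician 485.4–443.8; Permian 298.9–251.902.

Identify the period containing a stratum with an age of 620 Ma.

Ediacaran

620 Ma lies between 635 and 538.8 Ma, so it falls in the Ediacaran.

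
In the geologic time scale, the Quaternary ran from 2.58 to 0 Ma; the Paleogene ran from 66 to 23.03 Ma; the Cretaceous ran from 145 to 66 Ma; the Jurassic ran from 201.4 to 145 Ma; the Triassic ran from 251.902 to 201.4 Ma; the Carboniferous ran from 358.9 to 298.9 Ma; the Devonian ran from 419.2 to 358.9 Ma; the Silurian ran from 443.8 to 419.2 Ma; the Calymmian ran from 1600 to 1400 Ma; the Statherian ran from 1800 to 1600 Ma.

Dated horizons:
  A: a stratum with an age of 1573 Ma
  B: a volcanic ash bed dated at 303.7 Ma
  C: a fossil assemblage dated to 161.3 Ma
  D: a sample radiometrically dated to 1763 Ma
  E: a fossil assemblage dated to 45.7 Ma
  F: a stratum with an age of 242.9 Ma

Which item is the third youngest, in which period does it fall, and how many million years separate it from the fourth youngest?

Sorted youngest-first by Ma: E (45.7), C (161.3), F (242.9), B (303.7), A (1573), D (1763).
The third youngest is F at 242.9 Ma, which lies in 251.902–201.4 Ma: the Triassic.
The fourth youngest is B at 303.7 Ma; separation = |242.9 − 303.7| = 60.8 Myr.

F, in the Triassic; 60.8 million years to B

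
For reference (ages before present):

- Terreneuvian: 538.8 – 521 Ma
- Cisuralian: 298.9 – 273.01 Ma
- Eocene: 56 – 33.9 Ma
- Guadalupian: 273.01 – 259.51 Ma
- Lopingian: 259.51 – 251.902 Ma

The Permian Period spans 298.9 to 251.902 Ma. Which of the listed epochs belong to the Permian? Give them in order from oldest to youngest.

Cisuralian, Guadalupian, Lopingian

Epochs with both bounds inside 298.9–251.902 Ma: Cisuralian (298.9–273.01), Guadalupian (273.01–259.51), Lopingian (259.51–251.902).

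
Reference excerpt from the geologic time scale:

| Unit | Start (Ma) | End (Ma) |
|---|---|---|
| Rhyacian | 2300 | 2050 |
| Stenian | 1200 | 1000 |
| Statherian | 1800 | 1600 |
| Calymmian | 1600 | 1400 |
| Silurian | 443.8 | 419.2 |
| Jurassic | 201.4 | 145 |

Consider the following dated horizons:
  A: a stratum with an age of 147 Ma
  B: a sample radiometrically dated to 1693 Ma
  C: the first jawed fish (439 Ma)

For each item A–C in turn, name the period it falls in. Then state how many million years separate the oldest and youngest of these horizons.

A — Jurassic; B — Statherian; C — Silurian; span 1546 million years

Match each age against the start–end ranges in the excerpt: A = 147 Ma → Jurassic (201.4–145); B = 1693 Ma → Statherian (1800–1600); C = 439 Ma → Silurian (443.8–419.2).
The largest age is 1693 Ma and the smallest is 147 Ma; their difference is 1546 Myr.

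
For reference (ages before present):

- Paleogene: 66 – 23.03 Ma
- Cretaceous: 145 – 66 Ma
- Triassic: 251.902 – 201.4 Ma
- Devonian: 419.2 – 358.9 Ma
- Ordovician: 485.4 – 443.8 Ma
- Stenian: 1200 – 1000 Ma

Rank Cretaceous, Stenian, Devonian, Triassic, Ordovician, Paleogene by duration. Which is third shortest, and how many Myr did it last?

Triassic, 50.502 million years

Start − end for each: Cretaceous 145 − 66 = 79; Stenian 1200 − 1000 = 200; Devonian 419.2 − 358.9 = 60.3; Triassic 251.902 − 201.4 = 50.502; Ordovician 485.4 − 443.8 = 41.6; Paleogene 66 − 23.03 = 42.97.
Ranking these from shortest: Ordovician < Paleogene < Triassic < Devonian < Cretaceous < Stenian.
Position 3 in that ranking is Triassic, which lasted 50.502 Myr.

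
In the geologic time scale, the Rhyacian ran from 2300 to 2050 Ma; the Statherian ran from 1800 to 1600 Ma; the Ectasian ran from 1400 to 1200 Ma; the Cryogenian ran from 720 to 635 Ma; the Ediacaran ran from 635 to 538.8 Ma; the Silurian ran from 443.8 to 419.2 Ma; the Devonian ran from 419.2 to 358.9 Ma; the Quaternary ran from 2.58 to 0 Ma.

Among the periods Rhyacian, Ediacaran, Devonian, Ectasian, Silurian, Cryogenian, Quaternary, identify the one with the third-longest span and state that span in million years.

Durations: Rhyacian 250; Ediacaran 96.2; Devonian 60.3; Ectasian 200; Silurian 24.6; Cryogenian 85; Quaternary 2.58 Myr.
Sorted longest-first: Rhyacian (250), Ectasian (200), Ediacaran (96.2), Cryogenian (85), Devonian (60.3), Silurian (24.6), Quaternary (2.58).
The third longest is Ediacaran at 96.2 Myr.

Ediacaran, 96.2 million years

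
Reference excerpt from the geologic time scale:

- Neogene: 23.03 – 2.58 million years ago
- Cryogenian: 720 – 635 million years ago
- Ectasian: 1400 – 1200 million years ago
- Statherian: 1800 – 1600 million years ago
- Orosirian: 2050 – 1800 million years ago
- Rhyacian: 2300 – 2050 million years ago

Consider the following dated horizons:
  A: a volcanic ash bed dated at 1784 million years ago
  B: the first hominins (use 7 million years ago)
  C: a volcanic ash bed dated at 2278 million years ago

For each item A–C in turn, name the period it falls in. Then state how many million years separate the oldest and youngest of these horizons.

A — Statherian; B — Neogene; C — Rhyacian; span 2271 million years

Match each age against the start–end ranges in the excerpt: A = 1784 Ma → Statherian (1800–1600); B = 7 Ma → Neogene (23.03–2.58); C = 2278 Ma → Rhyacian (2300–2050).
The largest age is 2278 Ma and the smallest is 7 Ma; their difference is 2271 Myr.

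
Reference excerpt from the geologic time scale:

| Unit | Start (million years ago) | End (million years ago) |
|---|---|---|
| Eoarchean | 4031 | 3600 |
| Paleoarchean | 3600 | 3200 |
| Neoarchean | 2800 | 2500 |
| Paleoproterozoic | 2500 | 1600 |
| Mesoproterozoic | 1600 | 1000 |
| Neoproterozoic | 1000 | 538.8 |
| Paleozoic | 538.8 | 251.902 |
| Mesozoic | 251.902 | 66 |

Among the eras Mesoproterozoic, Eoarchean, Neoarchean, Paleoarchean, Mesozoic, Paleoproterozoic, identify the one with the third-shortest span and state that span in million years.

Paleoarchean, 400 million years

Durations: Mesoproterozoic 600; Eoarchean 431; Neoarchean 300; Paleoarchean 400; Mesozoic 185.902; Paleoproterozoic 900 Myr.
Sorted shortest-first: Mesozoic (185.902), Neoarchean (300), Paleoarchean (400), Eoarchean (431), Mesoproterozoic (600), Paleoproterozoic (900).
The third shortest is Paleoarchean at 400 Myr.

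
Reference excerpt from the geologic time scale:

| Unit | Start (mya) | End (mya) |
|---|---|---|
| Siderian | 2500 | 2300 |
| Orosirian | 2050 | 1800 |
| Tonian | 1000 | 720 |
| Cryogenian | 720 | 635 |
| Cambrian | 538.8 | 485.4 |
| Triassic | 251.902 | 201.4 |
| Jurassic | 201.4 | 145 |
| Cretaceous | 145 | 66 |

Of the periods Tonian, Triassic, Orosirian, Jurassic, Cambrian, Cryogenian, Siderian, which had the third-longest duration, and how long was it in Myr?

Siderian, 200 million years

Durations: Tonian 280; Triassic 50.502; Orosirian 250; Jurassic 56.4; Cambrian 53.4; Cryogenian 85; Siderian 200 Myr.
Sorted longest-first: Tonian (280), Orosirian (250), Siderian (200), Cryogenian (85), Jurassic (56.4), Cambrian (53.4), Triassic (50.502).
The third longest is Siderian at 200 Myr.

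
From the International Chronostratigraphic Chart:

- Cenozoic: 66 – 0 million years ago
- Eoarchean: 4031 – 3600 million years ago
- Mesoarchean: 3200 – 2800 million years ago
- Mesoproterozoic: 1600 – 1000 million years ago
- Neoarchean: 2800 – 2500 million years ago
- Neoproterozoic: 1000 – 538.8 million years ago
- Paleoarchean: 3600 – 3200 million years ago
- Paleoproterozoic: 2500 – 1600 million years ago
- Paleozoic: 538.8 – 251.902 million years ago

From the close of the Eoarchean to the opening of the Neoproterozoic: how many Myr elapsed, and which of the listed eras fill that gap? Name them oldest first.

2600 million years; Paleoarchean, Mesoarchean, Neoarchean, Paleoproterozoic, Mesoproterozoic

The Eoarchean closes at 3600 Ma and the Neoproterozoic opens at 1000 Ma, so the interval is 3600 − 1000 = 2600 Myr.
An era fits inside if it starts at or after 3600 Ma and ends at or before 1000 Ma; oldest first that gives Paleoarchean, Mesoarchean, Neoarchean, Paleoproterozoic, Mesoproterozoic.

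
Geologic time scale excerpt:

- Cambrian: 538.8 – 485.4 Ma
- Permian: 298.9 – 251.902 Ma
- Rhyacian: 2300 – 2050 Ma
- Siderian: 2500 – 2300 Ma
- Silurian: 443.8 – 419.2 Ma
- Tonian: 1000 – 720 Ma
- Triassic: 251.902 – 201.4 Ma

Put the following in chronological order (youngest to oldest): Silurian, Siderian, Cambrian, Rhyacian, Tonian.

Silurian → Cambrian → Tonian → Rhyacian → Siderian

Sorting by start age (ascending Ma, since larger Ma = older): Silurian began 443.8, Cambrian began 538.8, Tonian began 1000, Rhyacian began 2300, Siderian began 2500.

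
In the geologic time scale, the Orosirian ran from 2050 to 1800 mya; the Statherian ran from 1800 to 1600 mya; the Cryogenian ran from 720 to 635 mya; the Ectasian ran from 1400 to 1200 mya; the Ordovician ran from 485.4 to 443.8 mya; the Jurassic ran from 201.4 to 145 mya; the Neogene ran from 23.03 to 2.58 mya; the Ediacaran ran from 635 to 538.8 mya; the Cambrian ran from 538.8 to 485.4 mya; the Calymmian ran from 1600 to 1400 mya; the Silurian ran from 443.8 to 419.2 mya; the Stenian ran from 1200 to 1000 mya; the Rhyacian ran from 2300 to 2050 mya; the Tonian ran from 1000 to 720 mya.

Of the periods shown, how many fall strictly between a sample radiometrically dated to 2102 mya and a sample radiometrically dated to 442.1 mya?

2102 Ma sits inside the Rhyacian (2300–2050) and 442.1 Ma inside the Silurian (443.8–419.2); neither of those is wholly between the two dates.
The listed periods lying completely between them are Orosirian, Statherian, Calymmian, Ectasian, Stenian, Tonian, Cryogenian, Ediacaran, Cambrian, Ordovician — 10 in all.

10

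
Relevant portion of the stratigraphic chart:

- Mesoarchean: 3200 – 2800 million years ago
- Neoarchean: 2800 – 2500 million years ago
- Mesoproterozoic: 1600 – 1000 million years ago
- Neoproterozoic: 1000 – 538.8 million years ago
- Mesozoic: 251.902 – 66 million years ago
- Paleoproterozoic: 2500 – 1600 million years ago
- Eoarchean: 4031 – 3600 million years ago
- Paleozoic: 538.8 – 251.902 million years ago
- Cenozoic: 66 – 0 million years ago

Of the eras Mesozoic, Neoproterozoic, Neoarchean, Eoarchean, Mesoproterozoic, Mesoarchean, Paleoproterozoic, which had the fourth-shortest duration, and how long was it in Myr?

Eoarchean, 431 million years

Start − end for each: Mesozoic 251.902 − 66 = 185.902; Neoproterozoic 1000 − 538.8 = 461.2; Neoarchean 2800 − 2500 = 300; Eoarchean 4031 − 3600 = 431; Mesoproterozoic 1600 − 1000 = 600; Mesoarchean 3200 − 2800 = 400; Paleoproterozoic 2500 − 1600 = 900.
Ranking these from shortest: Mesozoic < Neoarchean < Mesoarchean < Eoarchean < Neoproterozoic < Mesoproterozoic < Paleoproterozoic.
Position 4 in that ranking is Eoarchean, which lasted 431 Myr.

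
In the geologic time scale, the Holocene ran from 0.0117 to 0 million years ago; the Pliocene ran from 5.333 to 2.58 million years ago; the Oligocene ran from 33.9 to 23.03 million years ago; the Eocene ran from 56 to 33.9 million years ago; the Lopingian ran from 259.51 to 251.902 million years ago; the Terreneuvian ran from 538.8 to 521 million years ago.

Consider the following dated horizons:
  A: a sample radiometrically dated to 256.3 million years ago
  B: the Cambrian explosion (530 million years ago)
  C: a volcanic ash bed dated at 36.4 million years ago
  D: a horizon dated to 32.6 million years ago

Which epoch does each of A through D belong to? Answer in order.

Match each age against the start–end ranges in the excerpt: A = 256.3 Ma → Lopingian (259.51–251.902); B = 530 Ma → Terreneuvian (538.8–521); C = 36.4 Ma → Eocene (56–33.9); D = 32.6 Ma → Oligocene (33.9–23.03).

A — Lopingian; B — Terreneuvian; C — Eocene; D — Oligocene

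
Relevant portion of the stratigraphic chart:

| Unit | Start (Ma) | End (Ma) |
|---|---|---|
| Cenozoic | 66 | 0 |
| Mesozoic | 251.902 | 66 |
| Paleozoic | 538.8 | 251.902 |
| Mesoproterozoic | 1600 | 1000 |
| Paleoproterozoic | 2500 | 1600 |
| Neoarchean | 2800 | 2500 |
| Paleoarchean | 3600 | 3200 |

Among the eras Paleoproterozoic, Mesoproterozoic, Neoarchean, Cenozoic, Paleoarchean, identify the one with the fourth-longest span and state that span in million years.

Durations: Paleoproterozoic 900; Mesoproterozoic 600; Neoarchean 300; Cenozoic 66; Paleoarchean 400 Myr.
Sorted longest-first: Paleoproterozoic (900), Mesoproterozoic (600), Paleoarchean (400), Neoarchean (300), Cenozoic (66).
The fourth longest is Neoarchean at 300 Myr.

Neoarchean, 300 million years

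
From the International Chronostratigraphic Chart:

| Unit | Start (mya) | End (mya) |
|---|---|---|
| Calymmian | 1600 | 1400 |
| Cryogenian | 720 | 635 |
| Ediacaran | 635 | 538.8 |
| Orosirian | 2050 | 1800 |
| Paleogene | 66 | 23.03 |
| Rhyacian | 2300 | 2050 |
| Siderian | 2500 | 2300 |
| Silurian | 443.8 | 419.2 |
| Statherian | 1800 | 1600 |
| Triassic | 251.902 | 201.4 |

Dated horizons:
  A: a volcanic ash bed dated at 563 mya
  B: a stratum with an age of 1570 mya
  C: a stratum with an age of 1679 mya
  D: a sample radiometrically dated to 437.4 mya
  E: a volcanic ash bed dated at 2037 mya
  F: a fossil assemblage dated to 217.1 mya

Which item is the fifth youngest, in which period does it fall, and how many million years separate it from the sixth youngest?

C, in the Statherian; 358 million years to E

Sorted youngest-first by Ma: F (217.1), D (437.4), A (563), B (1570), C (1679), E (2037).
The fifth youngest is C at 1679 Ma, which lies in 1800–1600 Ma: the Statherian.
The sixth youngest is E at 2037 Ma; separation = |1679 − 2037| = 358 Myr.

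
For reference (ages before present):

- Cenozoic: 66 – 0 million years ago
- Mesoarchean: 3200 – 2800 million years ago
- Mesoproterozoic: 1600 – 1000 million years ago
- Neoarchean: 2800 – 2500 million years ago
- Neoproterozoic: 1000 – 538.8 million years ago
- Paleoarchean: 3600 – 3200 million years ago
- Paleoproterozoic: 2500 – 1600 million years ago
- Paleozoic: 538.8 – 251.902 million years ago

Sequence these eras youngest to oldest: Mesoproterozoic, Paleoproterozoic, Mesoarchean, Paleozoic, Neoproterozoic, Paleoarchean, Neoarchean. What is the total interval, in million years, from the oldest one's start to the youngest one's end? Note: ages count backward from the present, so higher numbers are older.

Start ages (Ma): Paleoarchean 3600, Mesoarchean 3200, Neoarchean 2800, Paleoproterozoic 2500, Mesoproterozoic 1600, Neoproterozoic 1000, Paleozoic 538.8.
Ordered youngest to oldest: Paleozoic, Neoproterozoic, Mesoproterozoic, Paleoproterozoic, Neoarchean, Mesoarchean, Paleoarchean.
Span = 3600 − 251.902 = 3348.098 Myr.

Paleozoic → Neoproterozoic → Mesoproterozoic → Paleoproterozoic → Neoarchean → Mesoarchean → Paleoarchean; total span 3348.098 Myr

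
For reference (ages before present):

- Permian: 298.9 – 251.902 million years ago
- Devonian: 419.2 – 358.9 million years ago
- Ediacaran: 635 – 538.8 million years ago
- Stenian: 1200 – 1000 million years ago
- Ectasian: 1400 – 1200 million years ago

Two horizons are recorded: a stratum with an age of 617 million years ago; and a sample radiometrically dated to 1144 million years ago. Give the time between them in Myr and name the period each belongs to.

527 million years apart; the first in the Ediacaran, the second in the Stenian

Elapsed time: 1144 − 617 = 527 Myr.
617 Ma lies within 635–538.8 Ma: Ediacaran.
1144 Ma lies within 1200–1000 Ma: Stenian.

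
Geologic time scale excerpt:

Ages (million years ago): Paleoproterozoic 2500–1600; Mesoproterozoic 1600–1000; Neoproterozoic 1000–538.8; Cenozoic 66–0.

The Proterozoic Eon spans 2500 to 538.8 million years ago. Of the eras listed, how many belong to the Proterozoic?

Eras inside 2500–538.8 Ma: Paleoproterozoic, Mesoproterozoic, Neoproterozoic — 3 in total.

3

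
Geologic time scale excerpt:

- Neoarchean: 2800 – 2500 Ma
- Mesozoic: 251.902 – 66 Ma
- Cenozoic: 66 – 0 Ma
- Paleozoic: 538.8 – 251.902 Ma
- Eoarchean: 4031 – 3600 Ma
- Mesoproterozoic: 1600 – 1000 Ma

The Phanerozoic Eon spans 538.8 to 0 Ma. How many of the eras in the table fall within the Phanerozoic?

Eras inside 538.8–0 Ma: Paleozoic, Mesozoic, Cenozoic — 3 in total.

3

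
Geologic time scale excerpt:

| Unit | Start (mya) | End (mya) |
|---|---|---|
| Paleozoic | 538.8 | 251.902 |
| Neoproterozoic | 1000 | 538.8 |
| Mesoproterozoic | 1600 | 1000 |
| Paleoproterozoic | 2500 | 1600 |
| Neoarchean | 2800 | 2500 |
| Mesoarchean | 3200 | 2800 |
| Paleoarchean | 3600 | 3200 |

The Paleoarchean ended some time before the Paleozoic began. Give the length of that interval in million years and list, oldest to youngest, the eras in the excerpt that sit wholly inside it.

The Paleoarchean closes at 3200 Ma and the Paleozoic opens at 538.8 Ma, so the interval is 3200 − 538.8 = 2661.2 Myr.
An era fits inside if it starts at or after 3200 Ma and ends at or before 538.8 Ma; oldest first that gives Mesoarchean, Neoarchean, Paleoproterozoic, Mesoproterozoic, Neoproterozoic.

2661.2 million years; Mesoarchean, Neoarchean, Paleoproterozoic, Mesoproterozoic, Neoproterozoic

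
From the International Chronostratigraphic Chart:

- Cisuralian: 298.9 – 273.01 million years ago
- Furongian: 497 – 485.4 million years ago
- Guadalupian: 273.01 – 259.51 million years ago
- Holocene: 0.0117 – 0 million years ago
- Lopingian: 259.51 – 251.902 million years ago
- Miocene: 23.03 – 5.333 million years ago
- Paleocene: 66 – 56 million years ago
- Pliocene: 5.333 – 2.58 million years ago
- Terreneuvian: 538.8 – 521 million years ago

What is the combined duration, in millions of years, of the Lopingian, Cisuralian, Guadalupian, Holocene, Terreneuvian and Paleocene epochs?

Duration is start − end for each: (259.51 − 251.902) + (298.9 − 273.01) + (273.01 − 259.51) + (0.0117 − 0) + (538.8 − 521) + (66 − 56).
That is 7.608 + 25.89 + 13.5 + 0.0117 + 17.8 + 10, which totals 74.8097 million years.

74.8097 million years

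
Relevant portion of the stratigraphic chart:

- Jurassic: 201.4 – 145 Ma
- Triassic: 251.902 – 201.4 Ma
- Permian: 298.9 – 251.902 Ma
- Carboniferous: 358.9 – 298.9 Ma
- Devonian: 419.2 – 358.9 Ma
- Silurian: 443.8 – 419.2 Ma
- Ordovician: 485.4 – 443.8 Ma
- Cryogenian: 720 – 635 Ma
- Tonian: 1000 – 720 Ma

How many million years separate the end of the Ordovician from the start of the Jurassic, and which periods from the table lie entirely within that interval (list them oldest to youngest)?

242.4 million years; Silurian, Devonian, Carboniferous, Permian, Triassic

End of Ordovician = 443.8 Ma; start of Jurassic = 201.4 Ma.
Gap = 443.8 − 201.4 = 242.4 Myr.
Periods wholly inside 443.8–201.4 Ma: Silurian (443.8–419.2), Devonian (419.2–358.9), Carboniferous (358.9–298.9), Permian (298.9–251.902), Triassic (251.902–201.4).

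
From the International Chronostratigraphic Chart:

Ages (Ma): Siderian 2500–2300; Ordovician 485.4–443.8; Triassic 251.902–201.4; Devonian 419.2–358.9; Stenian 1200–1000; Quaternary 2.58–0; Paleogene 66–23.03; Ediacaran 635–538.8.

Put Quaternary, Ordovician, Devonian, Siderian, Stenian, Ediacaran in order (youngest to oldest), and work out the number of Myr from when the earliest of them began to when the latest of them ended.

Start ages (Ma): Siderian 2500, Stenian 1200, Ediacaran 635, Ordovician 485.4, Devonian 419.2, Quaternary 2.58.
Ordered youngest to oldest: Quaternary, Devonian, Ordovician, Ediacaran, Stenian, Siderian.
Span = 2500 − 0 = 2500 Myr.

Quaternary, Devonian, Ordovician, Ediacaran, Stenian, Siderian; total span 2500 Myr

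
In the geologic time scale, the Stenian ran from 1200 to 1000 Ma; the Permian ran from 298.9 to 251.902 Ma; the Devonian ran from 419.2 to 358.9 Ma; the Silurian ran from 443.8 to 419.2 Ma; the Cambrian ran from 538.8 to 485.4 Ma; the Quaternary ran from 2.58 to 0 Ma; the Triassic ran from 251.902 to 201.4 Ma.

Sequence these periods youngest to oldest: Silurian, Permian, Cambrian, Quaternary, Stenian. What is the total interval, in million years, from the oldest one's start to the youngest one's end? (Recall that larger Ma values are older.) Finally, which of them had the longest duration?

Quaternary, Permian, Silurian, Cambrian, Stenian; total span 1200 Myr; longest is Stenian

Start ages (Ma): Stenian 1200, Cambrian 538.8, Silurian 443.8, Permian 298.9, Quaternary 2.58.
Ordered youngest to oldest: Quaternary, Permian, Silurian, Cambrian, Stenian.
Span = 1200 − 0 = 1200 Myr.
Durations: Quaternary 2.58, Silurian 24.6, Cambrian 53.4, Stenian 200, Permian 46.998 → longest is Stenian (200 Myr).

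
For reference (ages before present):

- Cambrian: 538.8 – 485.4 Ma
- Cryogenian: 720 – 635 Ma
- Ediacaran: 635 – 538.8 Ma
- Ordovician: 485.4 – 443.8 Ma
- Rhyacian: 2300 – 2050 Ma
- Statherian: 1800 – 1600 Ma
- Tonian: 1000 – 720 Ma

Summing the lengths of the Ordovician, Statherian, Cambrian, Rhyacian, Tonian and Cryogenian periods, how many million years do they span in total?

Each duration: Ordovician = 41.6; Statherian = 200; Cambrian = 53.4; Rhyacian = 250; Tonian = 280; Cryogenian = 85.
Sum: 41.6 + 200 + 53.4 + 250 + 280 + 85 = 910 Myr.

910 million years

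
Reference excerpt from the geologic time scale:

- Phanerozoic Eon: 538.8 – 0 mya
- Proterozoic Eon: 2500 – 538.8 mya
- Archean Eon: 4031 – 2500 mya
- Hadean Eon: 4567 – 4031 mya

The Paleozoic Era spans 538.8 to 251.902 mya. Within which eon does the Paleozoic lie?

Phanerozoic

The Paleozoic (538.8–251.902 Ma) lies entirely within 538.8–0 Ma, the Phanerozoic Eon.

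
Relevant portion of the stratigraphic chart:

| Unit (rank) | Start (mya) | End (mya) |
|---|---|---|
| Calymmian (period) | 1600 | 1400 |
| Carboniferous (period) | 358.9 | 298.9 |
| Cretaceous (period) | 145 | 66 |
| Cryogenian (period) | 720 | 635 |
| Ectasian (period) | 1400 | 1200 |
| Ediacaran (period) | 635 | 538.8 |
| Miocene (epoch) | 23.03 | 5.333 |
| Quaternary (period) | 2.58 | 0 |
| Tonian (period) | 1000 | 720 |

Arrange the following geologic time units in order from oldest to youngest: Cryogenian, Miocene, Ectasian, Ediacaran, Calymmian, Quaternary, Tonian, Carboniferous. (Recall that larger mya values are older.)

Read off each span (Ma): Cryogenian 720–635; Miocene 23.03–5.333; Ectasian 1400–1200; Ediacaran 635–538.8; Calymmian 1600–1400; Quaternary 2.58–0; Tonian 1000–720; Carboniferous 358.9–298.9.
Larger Ma is older, so oldest→youngest is Calymmian, Ectasian, Tonian, Cryogenian, Ediacaran, Carboniferous, Miocene, Quaternary.

Calymmian, Ectasian, Tonian, Cryogenian, Ediacaran, Carboniferous, Miocene, Quaternary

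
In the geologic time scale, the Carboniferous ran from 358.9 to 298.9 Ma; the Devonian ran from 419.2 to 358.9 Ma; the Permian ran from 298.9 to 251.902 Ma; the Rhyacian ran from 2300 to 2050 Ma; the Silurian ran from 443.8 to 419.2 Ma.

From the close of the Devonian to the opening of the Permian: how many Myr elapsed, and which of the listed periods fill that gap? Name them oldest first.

The Devonian closes at 358.9 Ma and the Permian opens at 298.9 Ma, so the interval is 358.9 − 298.9 = 60 Myr.
A period fits inside if it starts at or after 358.9 Ma and ends at or before 298.9 Ma; oldest first that gives Carboniferous.

60 million years; Carboniferous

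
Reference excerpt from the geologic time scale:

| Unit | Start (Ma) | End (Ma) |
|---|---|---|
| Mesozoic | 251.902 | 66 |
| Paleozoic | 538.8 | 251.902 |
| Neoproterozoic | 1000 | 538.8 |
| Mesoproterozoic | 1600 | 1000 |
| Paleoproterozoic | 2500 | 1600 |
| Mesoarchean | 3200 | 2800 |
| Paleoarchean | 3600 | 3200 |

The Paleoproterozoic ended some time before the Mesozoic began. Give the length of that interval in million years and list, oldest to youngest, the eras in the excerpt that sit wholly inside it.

End of Paleoproterozoic = 1600 Ma; start of Mesozoic = 251.902 Ma.
Gap = 1600 − 251.902 = 1348.098 Myr.
Eras wholly inside 1600–251.902 Ma: Mesoproterozoic (1600–1000), Neoproterozoic (1000–538.8), Paleozoic (538.8–251.902).

1348.098 million years; Mesoproterozoic, Neoproterozoic, Paleozoic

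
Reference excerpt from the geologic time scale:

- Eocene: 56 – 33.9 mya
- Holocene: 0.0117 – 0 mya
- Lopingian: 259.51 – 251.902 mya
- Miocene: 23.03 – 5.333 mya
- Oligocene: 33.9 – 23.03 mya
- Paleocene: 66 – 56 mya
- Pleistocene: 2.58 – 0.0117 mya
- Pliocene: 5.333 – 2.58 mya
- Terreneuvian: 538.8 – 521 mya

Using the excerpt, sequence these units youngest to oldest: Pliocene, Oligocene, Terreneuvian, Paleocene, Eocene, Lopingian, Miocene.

Pliocene, Miocene, Oligocene, Eocene, Paleocene, Lopingian, Terreneuvian

The oldest of these is Terreneuvian (starts 538.8 Ma) and the youngest is Pliocene (ends 2.58 Ma).
In between, by decreasing start age: Lopingian (259.51), Paleocene (66), Eocene (56), Oligocene (33.9), Miocene (23.03).
Listing youngest first means reversing that sequence.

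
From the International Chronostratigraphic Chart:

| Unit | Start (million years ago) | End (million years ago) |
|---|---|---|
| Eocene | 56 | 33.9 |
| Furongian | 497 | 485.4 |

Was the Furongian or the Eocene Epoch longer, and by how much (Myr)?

Furongian: 497 − 485.4 = 11.6 Myr.
Eocene: 56 − 33.9 = 22.1 Myr.
Difference: 22.1 − 11.6 = 10.5 Myr, so the Eocene was longer.

Eocene, by 10.5 million years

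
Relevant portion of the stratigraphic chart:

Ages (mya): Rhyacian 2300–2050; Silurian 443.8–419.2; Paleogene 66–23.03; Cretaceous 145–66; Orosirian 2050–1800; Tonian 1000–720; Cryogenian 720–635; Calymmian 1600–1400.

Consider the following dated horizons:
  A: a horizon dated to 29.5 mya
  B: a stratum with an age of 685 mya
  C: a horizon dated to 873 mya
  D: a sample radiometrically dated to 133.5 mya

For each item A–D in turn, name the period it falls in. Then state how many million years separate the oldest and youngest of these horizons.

A — Paleogene; B — Cryogenian; C — Tonian; D — Cretaceous; span 843.5 million years

Match each age against the start–end ranges in the excerpt: A = 29.5 Ma → Paleogene (66–23.03); B = 685 Ma → Cryogenian (720–635); C = 873 Ma → Tonian (1000–720); D = 133.5 Ma → Cretaceous (145–66).
The largest age is 873 Ma and the smallest is 29.5 Ma; their difference is 843.5 Myr.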